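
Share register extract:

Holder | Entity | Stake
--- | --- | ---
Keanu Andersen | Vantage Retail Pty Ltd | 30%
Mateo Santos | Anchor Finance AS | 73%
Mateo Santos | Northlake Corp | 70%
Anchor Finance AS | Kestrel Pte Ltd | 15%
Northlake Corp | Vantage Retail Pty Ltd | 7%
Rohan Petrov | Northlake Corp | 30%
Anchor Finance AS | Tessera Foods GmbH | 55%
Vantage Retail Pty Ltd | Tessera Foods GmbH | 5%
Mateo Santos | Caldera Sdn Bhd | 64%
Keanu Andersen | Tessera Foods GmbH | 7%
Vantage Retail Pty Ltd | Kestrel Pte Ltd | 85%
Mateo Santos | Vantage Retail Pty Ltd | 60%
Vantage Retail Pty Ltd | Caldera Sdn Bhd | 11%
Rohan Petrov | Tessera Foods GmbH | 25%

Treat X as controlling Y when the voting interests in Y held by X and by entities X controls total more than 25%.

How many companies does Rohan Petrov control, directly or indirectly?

1

Rohan holds 30% of Northlake, so Rohan controls Northlake.
No other company's threshold is met.
Rohan controls 1 company.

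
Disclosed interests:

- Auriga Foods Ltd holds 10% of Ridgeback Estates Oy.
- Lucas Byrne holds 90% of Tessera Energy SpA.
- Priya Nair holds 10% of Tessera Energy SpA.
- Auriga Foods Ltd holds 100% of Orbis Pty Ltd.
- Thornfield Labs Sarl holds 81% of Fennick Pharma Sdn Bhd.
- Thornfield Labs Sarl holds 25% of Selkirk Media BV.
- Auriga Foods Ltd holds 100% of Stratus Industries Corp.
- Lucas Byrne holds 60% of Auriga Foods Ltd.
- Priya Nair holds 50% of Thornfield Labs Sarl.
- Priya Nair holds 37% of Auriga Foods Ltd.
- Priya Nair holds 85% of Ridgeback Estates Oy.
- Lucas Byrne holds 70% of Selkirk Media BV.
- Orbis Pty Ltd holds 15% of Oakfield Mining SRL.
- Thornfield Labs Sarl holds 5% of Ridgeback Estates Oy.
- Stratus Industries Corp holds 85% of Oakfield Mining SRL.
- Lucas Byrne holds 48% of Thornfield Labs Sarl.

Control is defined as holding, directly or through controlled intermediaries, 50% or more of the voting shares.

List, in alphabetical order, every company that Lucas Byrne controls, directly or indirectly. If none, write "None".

Lucas holds 60% of Auriga, so Lucas controls Auriga.
Lucas holds 90% of Tessera, so Lucas controls Tessera.
Auriga holds 100% of Stratus, so Lucas controls Stratus.
Lucas holds 70% of Selkirk, so Lucas controls Selkirk.
Auriga holds 100% of Orbis, so Lucas controls Orbis.
Orbis and Stratus together hold 15% + 85% = 100% of Oakfield, so Lucas controls Oakfield.
No other company's threshold is met.

Auriga Foods Ltd, Oakfield Mining SRL, Orbis Pty Ltd, Selkirk Media BV, Stratus Industries Corp, Tessera Energy SpA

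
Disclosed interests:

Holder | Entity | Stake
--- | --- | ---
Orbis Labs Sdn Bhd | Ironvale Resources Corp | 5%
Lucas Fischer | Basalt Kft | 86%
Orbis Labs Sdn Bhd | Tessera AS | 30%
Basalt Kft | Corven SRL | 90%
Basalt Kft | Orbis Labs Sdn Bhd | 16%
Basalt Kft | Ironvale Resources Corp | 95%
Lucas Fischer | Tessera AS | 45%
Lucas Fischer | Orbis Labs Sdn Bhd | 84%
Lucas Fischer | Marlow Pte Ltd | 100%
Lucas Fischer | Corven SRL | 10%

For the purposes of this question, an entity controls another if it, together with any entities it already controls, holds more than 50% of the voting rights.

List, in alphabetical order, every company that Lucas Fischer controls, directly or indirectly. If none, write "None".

Basalt Kft, Corven SRL, Ironvale Resources Corp, Marlow Pte Ltd, Orbis Labs Sdn Bhd, Tessera AS

Lucas holds 86% of Basalt, so Lucas controls Basalt.
Lucas and Basalt together hold 84% + 16% = 100% of Orbis, so Lucas controls Orbis.
Lucas and Basalt together hold 10% + 90% = 100% of Corven, so Lucas controls Corven.
Lucas holds 100% of Marlow, so Lucas controls Marlow.
Lucas and Orbis together hold 45% + 30% = 75% of Tessera, so Lucas controls Tessera.
Basalt and Orbis together hold 95% + 5% = 100% of Ironvale, so Lucas controls Ironvale.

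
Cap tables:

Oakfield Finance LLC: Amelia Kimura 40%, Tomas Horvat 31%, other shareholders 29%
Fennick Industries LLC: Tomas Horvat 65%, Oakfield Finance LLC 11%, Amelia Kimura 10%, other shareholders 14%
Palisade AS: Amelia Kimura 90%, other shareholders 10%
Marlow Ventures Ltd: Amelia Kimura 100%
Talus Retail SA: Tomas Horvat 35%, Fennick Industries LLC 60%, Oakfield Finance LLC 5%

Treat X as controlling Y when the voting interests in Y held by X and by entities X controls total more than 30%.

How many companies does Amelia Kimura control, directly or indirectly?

3

Amelia holds 40% of Oakfield, so Amelia controls Oakfield.
Amelia holds 90% of Palisade, so Amelia controls Palisade.
Amelia holds 100% of Marlow, so Amelia controls Marlow.
No other company's threshold is met.
Amelia controls 3 companies.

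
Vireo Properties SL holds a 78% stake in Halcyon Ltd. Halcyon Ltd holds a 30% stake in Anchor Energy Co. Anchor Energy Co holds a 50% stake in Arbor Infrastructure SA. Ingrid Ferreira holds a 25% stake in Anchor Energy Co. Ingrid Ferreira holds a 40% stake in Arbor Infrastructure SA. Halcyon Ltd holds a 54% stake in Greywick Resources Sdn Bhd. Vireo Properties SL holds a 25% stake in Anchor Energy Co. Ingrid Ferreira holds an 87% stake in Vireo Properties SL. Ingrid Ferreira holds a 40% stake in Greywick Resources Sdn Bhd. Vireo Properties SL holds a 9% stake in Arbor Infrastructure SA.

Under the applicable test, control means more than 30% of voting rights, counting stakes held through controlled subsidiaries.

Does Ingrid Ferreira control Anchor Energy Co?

Ingrid holds 87% of Vireo, so Ingrid controls Vireo.
Vireo holds 78% of Halcyon, so Ingrid controls Halcyon.
Ingrid and Halcyon and Vireo together hold 25% + 30% + 25% = 80% of Anchor, so Ingrid controls Anchor.

Yes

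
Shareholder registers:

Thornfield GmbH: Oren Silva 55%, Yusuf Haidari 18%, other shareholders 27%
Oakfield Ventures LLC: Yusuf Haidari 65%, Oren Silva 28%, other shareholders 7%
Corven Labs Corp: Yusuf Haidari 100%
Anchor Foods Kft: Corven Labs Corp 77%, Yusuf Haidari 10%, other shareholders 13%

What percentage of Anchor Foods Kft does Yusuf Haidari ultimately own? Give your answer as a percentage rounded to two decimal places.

87.00%

Yusuf reaches Anchor along 2 paths.
Via Corven: 100% × 77% = 77%.
Direct stake: 10% = 10%.
Total: 77% + 10% = 87%.
Rounded: 87.00%.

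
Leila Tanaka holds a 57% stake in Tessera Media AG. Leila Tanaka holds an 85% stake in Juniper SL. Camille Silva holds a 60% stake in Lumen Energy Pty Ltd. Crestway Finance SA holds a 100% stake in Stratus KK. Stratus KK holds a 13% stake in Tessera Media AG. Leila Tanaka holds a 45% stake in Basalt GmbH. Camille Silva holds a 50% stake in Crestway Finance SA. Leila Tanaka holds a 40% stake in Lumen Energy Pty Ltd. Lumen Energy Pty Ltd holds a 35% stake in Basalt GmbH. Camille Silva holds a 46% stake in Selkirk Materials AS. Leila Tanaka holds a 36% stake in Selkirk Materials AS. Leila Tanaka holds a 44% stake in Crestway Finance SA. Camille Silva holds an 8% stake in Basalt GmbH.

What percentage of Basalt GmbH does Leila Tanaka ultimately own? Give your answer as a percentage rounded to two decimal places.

Leila reaches Basalt along 2 paths.
Direct stake: 45% = 45%.
Via Lumen: 40% × 35% = 14%.
Total: 45% + 14% = 59%.
Rounded: 59.00%.

59.00%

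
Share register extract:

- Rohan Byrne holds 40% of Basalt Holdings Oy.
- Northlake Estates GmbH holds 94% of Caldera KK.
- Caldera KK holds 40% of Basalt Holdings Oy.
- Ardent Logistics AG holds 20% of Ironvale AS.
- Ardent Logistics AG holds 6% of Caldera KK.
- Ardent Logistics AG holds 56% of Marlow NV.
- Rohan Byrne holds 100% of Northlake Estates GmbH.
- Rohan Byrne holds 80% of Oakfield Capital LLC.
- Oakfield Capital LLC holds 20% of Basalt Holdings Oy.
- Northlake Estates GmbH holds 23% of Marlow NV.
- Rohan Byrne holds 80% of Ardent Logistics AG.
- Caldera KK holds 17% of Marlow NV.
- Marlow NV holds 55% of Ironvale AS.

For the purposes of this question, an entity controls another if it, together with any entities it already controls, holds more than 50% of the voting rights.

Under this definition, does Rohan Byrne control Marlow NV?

Yes

Rohan holds 100% of Northlake, so Rohan controls Northlake.
Rohan holds 80% of Ardent, so Rohan controls Ardent.
Northlake and Ardent together hold 94% + 6% = 100% of Caldera, so Rohan controls Caldera.
Northlake and Ardent and Caldera together hold 23% + 56% + 17% = 96% of Marlow, so Rohan controls Marlow.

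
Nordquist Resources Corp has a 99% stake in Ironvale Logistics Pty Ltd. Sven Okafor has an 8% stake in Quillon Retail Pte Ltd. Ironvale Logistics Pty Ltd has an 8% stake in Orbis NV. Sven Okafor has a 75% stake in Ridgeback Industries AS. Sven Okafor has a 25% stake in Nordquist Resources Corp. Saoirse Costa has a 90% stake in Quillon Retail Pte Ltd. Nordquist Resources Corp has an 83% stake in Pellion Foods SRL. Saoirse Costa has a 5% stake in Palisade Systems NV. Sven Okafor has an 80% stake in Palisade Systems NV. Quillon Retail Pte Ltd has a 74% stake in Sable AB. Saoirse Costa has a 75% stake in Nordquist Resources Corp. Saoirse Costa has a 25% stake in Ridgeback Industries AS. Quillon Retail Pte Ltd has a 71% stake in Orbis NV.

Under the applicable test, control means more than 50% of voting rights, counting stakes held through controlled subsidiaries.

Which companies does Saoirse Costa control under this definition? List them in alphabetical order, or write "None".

Ironvale Logistics Pty Ltd, Nordquist Resources Corp, Orbis NV, Pellion Foods SRL, Quillon Retail Pte Ltd, Sable AB

Saoirse holds 90% of Quillon, so Saoirse controls Quillon.
Saoirse holds 75% of Nordquist, so Saoirse controls Nordquist.
Nordquist holds 83% of Pellion, so Saoirse controls Pellion.
Nordquist holds 99% of Ironvale, so Saoirse controls Ironvale.
Quillon and Ironvale together hold 71% + 8% = 79% of Orbis, so Saoirse controls Orbis.
Quillon holds 74% of Sable, so Saoirse controls Sable.
No other company's threshold is met.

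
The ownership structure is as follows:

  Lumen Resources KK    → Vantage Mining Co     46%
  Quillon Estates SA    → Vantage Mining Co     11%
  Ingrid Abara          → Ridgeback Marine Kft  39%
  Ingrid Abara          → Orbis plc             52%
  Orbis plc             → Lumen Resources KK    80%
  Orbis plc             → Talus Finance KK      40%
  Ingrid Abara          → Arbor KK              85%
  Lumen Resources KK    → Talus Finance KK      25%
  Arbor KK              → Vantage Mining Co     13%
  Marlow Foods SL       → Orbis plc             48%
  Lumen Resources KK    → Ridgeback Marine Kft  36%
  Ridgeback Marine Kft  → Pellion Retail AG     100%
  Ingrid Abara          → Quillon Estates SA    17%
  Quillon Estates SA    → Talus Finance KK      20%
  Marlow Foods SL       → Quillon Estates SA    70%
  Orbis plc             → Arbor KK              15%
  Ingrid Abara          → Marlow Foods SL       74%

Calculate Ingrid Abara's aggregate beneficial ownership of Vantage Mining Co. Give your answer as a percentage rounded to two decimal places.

52.53%

Ingrid reaches Vantage along 7 paths.
Via Marlow → Quillon: 74% × 70% × 11% = 5.698%.
Via Quillon: 17% × 11% = 1.87%.
Via Orbis → Lumen: 52% × 80% × 46% = 19.136%.
Via Marlow → Orbis → Lumen: 74% × 48% × 80% × 46% = 13.07136%.
Via Arbor: 85% × 13% = 11.05%.
Via Orbis → Arbor: 52% × 15% × 13% = 1.014%.
Via Marlow → Orbis → Arbor: 74% × 48% × 15% × 13% = 0.69264%.
Total: 5.698% + 1.87% + 19.136% + 13.07136% + 11.05% + 1.014% + 0.69264% = 52.532%.
Rounded: 52.53%.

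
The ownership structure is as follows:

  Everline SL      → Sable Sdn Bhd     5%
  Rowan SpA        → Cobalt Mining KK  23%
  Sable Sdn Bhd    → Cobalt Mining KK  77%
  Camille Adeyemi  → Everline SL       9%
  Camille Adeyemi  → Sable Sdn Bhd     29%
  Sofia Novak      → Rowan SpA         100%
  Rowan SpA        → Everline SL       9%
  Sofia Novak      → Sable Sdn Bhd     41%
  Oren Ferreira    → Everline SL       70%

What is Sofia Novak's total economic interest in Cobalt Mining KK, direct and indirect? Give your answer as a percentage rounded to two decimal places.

Sofia reaches Cobalt along 3 paths.
Via Rowan: 100% × 23% = 23%.
Via Sable: 41% × 77% = 31.57%.
Via Rowan → Everline → Sable: 100% × 9% × 5% × 77% = 0.3465%.
Total: 23% + 31.57% + 0.3465% = 54.9165%.
Rounded: 54.92%.

54.92%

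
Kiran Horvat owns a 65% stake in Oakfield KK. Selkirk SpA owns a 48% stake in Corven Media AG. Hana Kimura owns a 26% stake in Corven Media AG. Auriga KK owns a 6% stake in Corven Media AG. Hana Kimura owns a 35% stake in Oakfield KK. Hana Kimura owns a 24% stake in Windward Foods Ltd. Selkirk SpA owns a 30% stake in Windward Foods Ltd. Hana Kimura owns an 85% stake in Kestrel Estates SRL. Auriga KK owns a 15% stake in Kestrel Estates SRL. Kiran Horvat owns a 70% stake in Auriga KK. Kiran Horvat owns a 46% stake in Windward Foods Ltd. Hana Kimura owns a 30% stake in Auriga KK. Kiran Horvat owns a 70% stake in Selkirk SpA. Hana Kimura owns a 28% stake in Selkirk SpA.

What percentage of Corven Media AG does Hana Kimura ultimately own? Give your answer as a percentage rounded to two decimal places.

Hana reaches Corven along 3 paths.
Via Selkirk: 28% × 48% = 13.44%.
Direct stake: 26% = 26%.
Via Auriga: 30% × 6% = 1.8%.
Total: 13.44% + 26% + 1.8% = 41.24%.

41.24%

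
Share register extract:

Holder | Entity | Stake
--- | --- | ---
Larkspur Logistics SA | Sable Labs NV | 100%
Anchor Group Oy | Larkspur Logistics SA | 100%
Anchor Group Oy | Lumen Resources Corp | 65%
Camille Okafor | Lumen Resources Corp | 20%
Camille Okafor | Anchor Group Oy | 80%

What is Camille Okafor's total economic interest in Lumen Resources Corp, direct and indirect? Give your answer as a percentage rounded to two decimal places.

72.00%

Camille reaches Lumen along 2 paths.
Direct stake: 20% = 20%.
Via Anchor: 80% × 65% = 52%.
Total: 20% + 52% = 72%.
Rounded: 72.00%.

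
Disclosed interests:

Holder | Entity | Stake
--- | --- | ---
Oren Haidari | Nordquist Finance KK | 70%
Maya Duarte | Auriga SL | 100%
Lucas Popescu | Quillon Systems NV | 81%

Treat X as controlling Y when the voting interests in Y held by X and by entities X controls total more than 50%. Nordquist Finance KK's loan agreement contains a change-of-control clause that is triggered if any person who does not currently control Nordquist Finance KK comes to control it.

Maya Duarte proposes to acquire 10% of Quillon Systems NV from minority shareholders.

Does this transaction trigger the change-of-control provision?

The purchase changes only Maya's holdings, so Maya is the only person who could newly come to control Nordquist.
Maya holds 100% of Auriga, so Maya controls Auriga.
Neither Maya nor any entity Maya controls holds any voting interest in Nordquist.
So before the transaction, Maya does not control Nordquist.
After the purchase, Maya holds 10% of Quillon directly.
Maya's side now holds 10% of Quillon, not > 50%, so Maya still does not control Quillon.
After the transaction, neither Maya nor any entity Maya controls holds a voting interest in Nordquist, so Maya still does not control it.
No new person acquires control, so the clause is not triggered.

No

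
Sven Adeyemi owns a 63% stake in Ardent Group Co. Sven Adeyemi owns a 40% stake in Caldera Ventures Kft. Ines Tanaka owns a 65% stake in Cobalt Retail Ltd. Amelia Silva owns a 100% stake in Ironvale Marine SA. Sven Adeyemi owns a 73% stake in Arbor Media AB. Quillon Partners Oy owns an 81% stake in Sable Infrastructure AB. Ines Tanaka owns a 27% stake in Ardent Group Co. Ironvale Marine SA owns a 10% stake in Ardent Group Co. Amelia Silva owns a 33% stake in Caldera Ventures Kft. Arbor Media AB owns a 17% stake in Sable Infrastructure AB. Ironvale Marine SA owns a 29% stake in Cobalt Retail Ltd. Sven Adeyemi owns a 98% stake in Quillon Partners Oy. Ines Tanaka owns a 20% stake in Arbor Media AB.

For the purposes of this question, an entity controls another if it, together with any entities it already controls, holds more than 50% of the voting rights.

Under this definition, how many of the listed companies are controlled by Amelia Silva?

1

Amelia holds 100% of Ironvale, so Amelia controls Ironvale.
No other company's threshold is met.
Amelia controls 1 company.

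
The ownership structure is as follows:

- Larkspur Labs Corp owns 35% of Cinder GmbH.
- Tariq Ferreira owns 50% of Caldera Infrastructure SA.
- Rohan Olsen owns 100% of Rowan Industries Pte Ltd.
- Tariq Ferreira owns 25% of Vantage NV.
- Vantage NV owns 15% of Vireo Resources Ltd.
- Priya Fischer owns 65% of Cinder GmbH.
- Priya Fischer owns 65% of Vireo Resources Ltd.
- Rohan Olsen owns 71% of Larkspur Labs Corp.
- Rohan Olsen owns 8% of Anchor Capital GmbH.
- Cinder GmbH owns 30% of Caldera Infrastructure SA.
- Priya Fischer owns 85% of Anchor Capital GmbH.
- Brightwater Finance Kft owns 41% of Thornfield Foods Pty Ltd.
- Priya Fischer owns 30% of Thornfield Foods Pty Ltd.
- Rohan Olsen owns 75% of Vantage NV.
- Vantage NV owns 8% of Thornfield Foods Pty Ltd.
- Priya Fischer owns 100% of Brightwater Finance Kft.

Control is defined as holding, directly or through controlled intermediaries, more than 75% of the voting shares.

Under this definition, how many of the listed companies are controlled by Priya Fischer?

Priya holds 85% of Anchor, so Priya controls Anchor.
Priya holds 100% of Brightwater, so Priya controls Brightwater.
No other company's threshold is met.
Priya controls 2 companies.

2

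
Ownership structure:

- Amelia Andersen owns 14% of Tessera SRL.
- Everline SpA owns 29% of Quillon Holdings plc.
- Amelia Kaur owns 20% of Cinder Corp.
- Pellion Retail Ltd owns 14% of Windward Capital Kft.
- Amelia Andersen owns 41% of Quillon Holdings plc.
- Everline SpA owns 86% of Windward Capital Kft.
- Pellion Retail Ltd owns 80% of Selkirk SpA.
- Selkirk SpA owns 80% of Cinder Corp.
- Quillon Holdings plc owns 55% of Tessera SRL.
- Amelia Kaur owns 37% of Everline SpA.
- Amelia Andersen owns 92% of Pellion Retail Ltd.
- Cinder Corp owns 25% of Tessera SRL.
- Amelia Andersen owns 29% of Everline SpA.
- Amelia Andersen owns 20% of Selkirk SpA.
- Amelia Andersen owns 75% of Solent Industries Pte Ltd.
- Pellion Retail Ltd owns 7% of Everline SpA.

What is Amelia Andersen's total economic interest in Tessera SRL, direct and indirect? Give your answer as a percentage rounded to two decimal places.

Amelia Andersen reaches Tessera along 6 paths.
Direct stake: 14% = 14%.
Via Quillon: 41% × 55% = 22.55%.
Via Everline → Quillon: 29% × 29% × 55% = 4.6255%.
Via Pellion → Everline → Quillon: 92% × 7% × 29% × 55% = 1.02718%.
Via Pellion → Selkirk → Cinder: 92% × 80% × 80% × 25% = 14.72%.
Via Selkirk → Cinder: 20% × 80% × 25% = 4%.
Total: 14% + 22.55% + 4.6255% + 1.02718% + 14.72% + 4% = 60.92268%.
Rounded: 60.92%.

60.92%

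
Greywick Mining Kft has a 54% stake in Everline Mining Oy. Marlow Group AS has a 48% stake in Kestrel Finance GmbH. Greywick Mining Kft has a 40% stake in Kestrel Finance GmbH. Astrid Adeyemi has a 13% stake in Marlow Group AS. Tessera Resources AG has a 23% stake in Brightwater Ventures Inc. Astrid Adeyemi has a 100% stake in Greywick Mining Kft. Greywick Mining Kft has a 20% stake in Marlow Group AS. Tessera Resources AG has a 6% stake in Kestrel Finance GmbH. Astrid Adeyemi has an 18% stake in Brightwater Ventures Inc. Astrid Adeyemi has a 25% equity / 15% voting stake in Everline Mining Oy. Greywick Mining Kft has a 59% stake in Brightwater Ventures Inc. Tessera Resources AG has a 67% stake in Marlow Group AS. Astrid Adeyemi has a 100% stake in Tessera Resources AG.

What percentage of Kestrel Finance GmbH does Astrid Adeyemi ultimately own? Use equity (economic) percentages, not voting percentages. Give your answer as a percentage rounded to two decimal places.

94.00%

Astrid reaches Kestrel along 5 paths.
Via Tessera → Marlow: 100% × 67% × 48% = 32.16%.
Via Greywick → Marlow: 100% × 20% × 48% = 9.6%.
Via Marlow: 13% × 48% = 6.24%.
Via Greywick: 100% × 40% = 40%.
Via Tessera: 100% × 6% = 6%.
Total: 32.16% + 9.6% + 6.24% + 40% + 6% = 94%.
Rounded: 94.00%.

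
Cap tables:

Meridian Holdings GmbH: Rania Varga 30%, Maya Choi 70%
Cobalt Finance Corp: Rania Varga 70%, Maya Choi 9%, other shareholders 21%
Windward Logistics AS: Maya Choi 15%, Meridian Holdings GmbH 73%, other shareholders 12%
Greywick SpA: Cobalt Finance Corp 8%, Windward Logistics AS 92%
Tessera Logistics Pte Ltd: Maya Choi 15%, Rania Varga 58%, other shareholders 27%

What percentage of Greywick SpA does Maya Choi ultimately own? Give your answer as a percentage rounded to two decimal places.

Maya reaches Greywick along 3 paths.
Via Cobalt: 9% × 8% = 0.72%.
Via Windward: 15% × 92% = 13.8%.
Via Meridian → Windward: 70% × 73% × 92% = 47.012%.
Total: 0.72% + 13.8% + 47.012% = 61.532%.
Rounded: 61.53%.

61.53%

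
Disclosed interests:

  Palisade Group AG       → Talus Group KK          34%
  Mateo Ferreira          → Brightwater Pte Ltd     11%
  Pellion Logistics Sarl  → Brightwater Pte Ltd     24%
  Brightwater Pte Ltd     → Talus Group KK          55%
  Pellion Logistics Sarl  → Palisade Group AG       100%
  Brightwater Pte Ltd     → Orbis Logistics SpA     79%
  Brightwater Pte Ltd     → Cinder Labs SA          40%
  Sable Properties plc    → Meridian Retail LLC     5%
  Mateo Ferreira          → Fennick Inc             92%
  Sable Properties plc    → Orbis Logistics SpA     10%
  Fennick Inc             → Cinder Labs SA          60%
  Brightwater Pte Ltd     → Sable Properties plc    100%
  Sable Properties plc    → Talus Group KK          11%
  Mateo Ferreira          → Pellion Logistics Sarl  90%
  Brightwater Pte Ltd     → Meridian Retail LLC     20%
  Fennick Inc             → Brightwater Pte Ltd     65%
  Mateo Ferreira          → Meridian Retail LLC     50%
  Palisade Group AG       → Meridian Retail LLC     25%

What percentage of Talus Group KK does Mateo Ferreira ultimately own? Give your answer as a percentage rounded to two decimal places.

91.58%

Mateo reaches Talus along 7 paths.
Via Brightwater: 11% × 55% = 6.05%.
Via Fennick → Brightwater: 92% × 65% × 55% = 32.89%.
Via Pellion → Brightwater: 90% × 24% × 55% = 11.88%.
Via Pellion → Palisade: 90% × 100% × 34% = 30.6%.
Via Brightwater → Sable: 11% × 100% × 11% = 1.21%.
Via Fennick → Brightwater → Sable: 92% × 65% × 100% × 11% = 6.578%.
Via Pellion → Brightwater → Sable: 90% × 24% × 100% × 11% = 2.376%.
Total: 6.05% + 32.89% + 11.88% + 30.6% + 1.21% + 6.578% + 2.376% = 91.584%.
Rounded: 91.58%.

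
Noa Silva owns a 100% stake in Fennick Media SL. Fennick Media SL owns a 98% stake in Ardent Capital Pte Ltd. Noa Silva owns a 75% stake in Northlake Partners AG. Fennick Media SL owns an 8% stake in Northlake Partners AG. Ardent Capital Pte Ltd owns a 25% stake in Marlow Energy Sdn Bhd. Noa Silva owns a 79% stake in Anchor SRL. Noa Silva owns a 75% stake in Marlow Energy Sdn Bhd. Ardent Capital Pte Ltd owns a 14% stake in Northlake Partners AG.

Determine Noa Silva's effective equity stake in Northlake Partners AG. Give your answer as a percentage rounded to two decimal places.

Noa reaches Northlake along 3 paths.
Direct stake: 75% = 75%.
Via Fennick → Ardent: 100% × 98% × 14% = 13.72%.
Via Fennick: 100% × 8% = 8%.
Total: 75% + 13.72% + 8% = 96.72%.

96.72%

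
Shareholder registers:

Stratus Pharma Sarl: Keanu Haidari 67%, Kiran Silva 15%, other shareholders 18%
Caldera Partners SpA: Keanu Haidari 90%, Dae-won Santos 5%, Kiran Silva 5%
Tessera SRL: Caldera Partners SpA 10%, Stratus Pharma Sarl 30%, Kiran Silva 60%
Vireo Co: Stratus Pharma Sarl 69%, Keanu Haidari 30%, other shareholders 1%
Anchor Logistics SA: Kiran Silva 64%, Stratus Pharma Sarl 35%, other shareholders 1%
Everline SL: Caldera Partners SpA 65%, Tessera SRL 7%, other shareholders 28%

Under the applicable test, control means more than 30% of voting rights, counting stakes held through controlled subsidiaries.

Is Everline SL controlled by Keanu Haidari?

Keanu holds 90% of Caldera, so Keanu controls Caldera.
Keanu holds 67% of Stratus, so Keanu controls Stratus.
Caldera and Stratus together hold 10% + 30% = 40% of Tessera, so Keanu controls Tessera.
Caldera and Tessera together hold 65% + 7% = 72% of Everline, so Keanu controls Everline.

Yes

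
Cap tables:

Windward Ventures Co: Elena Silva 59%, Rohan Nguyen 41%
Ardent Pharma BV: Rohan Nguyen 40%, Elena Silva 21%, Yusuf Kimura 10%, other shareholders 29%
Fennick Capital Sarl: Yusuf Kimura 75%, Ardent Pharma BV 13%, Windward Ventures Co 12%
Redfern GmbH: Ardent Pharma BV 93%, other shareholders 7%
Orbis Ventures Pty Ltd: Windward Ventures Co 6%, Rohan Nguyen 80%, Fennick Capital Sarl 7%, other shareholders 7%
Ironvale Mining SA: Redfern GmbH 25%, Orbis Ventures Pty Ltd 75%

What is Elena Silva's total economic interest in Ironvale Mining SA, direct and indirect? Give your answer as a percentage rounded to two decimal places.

8.05%

Elena reaches Ironvale along 4 paths.
Via Ardent → Redfern: 21% × 93% × 25% = 4.8825%.
Via Windward → Orbis: 59% × 6% × 75% = 2.655%.
Via Ardent → Fennick → Orbis: 21% × 13% × 7% × 75% = 0.143325%.
Via Windward → Fennick → Orbis: 59% × 12% × 7% × 75% = 0.3717%.
Total: 4.8825% + 2.655% + 0.143325% + 0.3717% = 8.052525%.
Rounded: 8.05%.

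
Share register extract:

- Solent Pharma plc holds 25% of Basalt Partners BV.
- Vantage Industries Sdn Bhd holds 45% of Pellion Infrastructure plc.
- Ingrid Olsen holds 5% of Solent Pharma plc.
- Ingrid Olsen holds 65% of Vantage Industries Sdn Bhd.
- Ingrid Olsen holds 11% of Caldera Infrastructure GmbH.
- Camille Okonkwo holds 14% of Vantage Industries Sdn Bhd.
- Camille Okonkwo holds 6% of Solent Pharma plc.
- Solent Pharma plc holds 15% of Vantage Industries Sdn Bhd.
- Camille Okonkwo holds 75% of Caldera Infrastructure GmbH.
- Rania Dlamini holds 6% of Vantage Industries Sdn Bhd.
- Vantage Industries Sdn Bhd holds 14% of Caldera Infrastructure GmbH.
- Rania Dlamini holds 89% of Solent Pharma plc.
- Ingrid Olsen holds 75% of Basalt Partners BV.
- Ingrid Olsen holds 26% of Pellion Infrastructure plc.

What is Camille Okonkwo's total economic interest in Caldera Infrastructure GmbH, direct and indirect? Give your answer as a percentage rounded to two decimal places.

Camille reaches Caldera along 3 paths.
Direct stake: 75% = 75%.
Via Vantage: 14% × 14% = 1.96%.
Via Solent → Vantage: 6% × 15% × 14% = 0.126%.
Total: 75% + 1.96% + 0.126% = 77.086%.
Rounded: 77.09%.

77.09%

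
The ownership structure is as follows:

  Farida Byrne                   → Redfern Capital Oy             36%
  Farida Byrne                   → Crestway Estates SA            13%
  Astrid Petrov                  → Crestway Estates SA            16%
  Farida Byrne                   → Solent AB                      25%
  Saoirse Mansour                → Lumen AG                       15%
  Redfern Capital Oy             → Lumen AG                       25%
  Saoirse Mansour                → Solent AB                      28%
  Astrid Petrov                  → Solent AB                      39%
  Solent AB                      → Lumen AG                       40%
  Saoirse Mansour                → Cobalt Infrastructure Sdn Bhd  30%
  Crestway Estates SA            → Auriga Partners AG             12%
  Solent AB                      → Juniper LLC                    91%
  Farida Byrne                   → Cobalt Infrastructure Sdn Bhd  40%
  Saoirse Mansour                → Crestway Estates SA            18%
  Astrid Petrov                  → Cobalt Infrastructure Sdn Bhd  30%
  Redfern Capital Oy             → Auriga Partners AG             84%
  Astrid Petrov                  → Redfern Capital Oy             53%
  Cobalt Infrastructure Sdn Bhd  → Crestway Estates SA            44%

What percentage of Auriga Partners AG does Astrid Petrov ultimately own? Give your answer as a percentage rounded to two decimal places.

Astrid reaches Auriga along 3 paths.
Via Crestway: 16% × 12% = 1.92%.
Via Cobalt → Crestway: 30% × 44% × 12% = 1.584%.
Via Redfern: 53% × 84% = 44.52%.
Total: 1.92% + 1.584% + 44.52% = 48.024%.
Rounded: 48.02%.

48.02%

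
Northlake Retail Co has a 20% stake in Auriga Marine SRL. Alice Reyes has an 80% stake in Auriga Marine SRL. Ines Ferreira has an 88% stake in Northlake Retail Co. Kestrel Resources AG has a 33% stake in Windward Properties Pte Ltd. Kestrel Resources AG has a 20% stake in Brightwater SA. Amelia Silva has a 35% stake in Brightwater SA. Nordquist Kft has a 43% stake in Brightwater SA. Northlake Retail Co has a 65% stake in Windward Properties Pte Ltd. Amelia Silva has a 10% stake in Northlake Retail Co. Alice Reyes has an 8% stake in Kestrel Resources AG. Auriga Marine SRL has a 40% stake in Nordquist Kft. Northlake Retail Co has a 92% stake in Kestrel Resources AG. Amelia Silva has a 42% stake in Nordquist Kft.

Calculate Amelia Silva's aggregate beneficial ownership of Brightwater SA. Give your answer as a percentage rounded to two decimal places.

55.24%

Amelia reaches Brightwater along 4 paths.
Via Northlake → Kestrel: 10% × 92% × 20% = 1.84%.
Direct stake: 35% = 35%.
Via Northlake → Auriga → Nordquist: 10% × 20% × 40% × 43% = 0.344%.
Via Nordquist: 42% × 43% = 18.06%.
Total: 1.84% + 35% + 0.344% + 18.06% = 55.244%.
Rounded: 55.24%.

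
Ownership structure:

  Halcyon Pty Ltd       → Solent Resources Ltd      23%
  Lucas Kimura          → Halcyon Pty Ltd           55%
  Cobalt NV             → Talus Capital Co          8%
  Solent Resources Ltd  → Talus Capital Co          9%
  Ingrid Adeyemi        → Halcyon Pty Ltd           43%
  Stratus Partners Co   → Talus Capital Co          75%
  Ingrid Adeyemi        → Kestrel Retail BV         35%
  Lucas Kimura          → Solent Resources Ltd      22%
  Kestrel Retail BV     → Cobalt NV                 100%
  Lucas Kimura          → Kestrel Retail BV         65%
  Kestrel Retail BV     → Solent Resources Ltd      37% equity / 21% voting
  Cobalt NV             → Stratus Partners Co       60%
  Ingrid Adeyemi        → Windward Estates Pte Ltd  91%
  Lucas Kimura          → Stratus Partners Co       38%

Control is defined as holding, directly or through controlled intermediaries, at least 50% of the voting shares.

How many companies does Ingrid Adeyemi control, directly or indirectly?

1

Ingrid holds 91% of Windward, so Ingrid controls Windward.
No other company's threshold is met.
Ingrid controls 1 company.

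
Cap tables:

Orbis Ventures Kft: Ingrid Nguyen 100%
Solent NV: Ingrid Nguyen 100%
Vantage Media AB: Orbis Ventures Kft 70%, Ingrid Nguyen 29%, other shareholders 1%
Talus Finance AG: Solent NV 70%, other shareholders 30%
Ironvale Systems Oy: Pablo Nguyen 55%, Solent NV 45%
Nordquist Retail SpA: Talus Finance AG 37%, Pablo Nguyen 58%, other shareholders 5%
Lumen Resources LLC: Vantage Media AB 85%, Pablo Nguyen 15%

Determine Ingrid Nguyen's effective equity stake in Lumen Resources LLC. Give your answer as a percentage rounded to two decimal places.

Ingrid reaches Lumen along 2 paths.
Via Orbis → Vantage: 100% × 70% × 85% = 59.5%.
Via Vantage: 29% × 85% = 24.65%.
Total: 59.5% + 24.65% = 84.15%.

84.15%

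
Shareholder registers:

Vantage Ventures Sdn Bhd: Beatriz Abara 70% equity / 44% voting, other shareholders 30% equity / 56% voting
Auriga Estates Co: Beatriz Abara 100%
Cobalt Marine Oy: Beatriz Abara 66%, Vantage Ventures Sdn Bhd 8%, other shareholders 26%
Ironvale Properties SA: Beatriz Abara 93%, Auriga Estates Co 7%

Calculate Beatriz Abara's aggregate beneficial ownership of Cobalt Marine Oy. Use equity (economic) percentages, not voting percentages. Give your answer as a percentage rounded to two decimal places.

Beatriz reaches Cobalt along 2 paths.
Direct stake: 66% = 66%.
Via Vantage: 70% × 8% = 5.6%.
Total: 66% + 5.6% = 71.6%.
Rounded: 71.60%.

71.60%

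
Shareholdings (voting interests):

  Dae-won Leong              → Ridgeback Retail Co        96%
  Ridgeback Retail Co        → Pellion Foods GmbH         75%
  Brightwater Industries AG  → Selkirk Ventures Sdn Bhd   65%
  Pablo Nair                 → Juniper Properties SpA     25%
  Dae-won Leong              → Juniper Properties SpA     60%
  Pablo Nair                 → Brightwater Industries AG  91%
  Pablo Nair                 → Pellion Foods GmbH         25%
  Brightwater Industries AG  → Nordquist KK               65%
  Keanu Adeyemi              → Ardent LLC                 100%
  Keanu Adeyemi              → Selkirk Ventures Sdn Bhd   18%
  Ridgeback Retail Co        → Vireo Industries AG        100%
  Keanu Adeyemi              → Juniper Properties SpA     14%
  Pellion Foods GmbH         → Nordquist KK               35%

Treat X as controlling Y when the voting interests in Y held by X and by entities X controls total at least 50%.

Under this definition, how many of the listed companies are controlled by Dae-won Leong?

Dae-won holds 60% of Juniper, so Dae-won controls Juniper.
Dae-won holds 96% of Ridgeback, so Dae-won controls Ridgeback.
Ridgeback holds 75% of Pellion, so Dae-won controls Pellion.
Ridgeback holds 100% of Vireo, so Dae-won controls Vireo.
No other company's threshold is met.
Dae-won controls 4 companies.

4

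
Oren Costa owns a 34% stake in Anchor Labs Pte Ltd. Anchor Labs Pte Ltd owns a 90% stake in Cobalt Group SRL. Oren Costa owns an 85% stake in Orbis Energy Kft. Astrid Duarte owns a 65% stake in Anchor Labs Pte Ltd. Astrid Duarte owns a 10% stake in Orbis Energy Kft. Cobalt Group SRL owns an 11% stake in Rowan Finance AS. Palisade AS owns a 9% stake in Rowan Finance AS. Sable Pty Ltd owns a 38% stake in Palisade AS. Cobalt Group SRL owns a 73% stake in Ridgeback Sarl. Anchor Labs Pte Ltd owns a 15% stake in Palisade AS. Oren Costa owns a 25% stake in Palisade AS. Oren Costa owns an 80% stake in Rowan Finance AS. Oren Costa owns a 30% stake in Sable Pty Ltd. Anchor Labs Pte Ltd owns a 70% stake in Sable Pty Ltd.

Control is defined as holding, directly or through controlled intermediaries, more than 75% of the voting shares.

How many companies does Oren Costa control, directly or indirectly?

2

Oren holds 85% of Orbis, so Oren controls Orbis.
Oren holds 80% of Rowan, so Oren controls Rowan.
No other company's threshold is met.
Oren controls 2 companies.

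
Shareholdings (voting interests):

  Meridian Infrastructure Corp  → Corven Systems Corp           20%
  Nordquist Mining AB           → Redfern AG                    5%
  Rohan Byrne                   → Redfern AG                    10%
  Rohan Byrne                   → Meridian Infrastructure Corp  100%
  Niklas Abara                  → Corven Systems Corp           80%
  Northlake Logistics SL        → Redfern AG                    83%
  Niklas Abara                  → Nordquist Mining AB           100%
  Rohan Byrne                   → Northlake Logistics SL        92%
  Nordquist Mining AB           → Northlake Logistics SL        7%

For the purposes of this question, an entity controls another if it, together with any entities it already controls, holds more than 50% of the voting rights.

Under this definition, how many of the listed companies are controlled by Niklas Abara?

Niklas holds 100% of Nordquist, so Niklas controls Nordquist.
Niklas holds 80% of Corven, so Niklas controls Corven.
No other company's threshold is met.
Niklas controls 2 companies.

2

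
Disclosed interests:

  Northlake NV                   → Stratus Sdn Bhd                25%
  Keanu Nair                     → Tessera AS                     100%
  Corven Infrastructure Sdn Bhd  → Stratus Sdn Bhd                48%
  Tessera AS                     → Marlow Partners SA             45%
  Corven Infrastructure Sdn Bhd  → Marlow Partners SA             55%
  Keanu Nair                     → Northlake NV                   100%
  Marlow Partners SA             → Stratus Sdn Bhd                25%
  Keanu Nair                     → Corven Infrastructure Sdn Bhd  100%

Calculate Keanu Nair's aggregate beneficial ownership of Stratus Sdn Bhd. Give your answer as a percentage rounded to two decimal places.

98.00%

Keanu reaches Stratus along 4 paths.
Via Corven: 100% × 48% = 48%.
Via Northlake: 100% × 25% = 25%.
Via Corven → Marlow: 100% × 55% × 25% = 13.75%.
Via Tessera → Marlow: 100% × 45% × 25% = 11.25%.
Total: 48% + 25% + 13.75% + 11.25% = 98%.
Rounded: 98.00%.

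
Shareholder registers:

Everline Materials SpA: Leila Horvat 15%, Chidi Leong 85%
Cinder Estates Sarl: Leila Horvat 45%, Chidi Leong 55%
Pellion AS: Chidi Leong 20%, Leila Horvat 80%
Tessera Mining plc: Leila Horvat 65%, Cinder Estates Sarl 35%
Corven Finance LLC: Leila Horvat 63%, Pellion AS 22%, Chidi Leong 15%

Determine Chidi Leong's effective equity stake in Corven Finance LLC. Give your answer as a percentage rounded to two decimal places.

19.40%

Chidi reaches Corven along 2 paths.
Via Pellion: 20% × 22% = 4.4%.
Direct stake: 15% = 15%.
Total: 4.4% + 15% = 19.4%.
Rounded: 19.40%.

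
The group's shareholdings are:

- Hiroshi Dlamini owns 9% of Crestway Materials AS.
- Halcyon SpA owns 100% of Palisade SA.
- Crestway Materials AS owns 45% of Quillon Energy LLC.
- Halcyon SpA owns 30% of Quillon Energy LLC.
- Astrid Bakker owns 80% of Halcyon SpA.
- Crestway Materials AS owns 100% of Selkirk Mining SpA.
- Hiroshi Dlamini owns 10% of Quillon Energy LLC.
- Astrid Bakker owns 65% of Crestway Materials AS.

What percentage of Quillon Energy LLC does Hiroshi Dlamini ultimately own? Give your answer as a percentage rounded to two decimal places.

14.05%

Hiroshi reaches Quillon along 2 paths.
Direct stake: 10% = 10%.
Via Crestway: 9% × 45% = 4.05%.
Total: 10% + 4.05% = 14.05%.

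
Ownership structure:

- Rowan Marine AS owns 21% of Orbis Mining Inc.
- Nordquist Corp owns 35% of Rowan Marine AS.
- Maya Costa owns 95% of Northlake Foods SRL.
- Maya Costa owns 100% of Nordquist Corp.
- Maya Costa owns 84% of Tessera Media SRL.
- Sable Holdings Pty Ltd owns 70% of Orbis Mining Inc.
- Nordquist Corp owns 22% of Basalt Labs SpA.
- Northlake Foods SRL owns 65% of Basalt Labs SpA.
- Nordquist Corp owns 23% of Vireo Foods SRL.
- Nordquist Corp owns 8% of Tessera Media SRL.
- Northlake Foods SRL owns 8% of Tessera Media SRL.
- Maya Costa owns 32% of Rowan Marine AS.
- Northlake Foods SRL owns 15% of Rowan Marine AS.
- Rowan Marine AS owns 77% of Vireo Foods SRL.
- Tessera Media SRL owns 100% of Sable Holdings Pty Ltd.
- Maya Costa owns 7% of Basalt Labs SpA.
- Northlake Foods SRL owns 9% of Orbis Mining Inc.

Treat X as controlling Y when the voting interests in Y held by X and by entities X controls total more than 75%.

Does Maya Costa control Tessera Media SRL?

Maya holds 100% of Nordquist, so Maya controls Nordquist.
Maya holds 95% of Northlake, so Maya controls Northlake.
Maya and Nordquist and Northlake together hold 84% + 8% + 8% = 100% of Tessera, so Maya controls Tessera.

Yes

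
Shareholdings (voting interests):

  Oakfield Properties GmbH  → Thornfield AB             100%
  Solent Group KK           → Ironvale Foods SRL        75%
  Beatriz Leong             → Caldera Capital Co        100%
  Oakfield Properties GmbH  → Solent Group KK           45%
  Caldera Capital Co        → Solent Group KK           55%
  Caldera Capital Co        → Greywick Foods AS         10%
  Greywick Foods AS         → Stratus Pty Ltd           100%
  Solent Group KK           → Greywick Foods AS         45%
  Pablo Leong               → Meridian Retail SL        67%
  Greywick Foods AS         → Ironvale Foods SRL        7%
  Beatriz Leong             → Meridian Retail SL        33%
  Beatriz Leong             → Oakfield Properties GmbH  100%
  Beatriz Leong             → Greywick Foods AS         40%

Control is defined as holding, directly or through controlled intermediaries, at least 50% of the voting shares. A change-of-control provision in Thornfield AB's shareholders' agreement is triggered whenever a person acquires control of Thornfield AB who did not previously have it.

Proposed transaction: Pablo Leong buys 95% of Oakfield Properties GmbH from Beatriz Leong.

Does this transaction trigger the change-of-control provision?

Yes

The purchase adds only to Pablo's holdings (Beatriz's stake shrinks), so Pablo is the only person who could newly come to control Thornfield.
Pablo holds 67% of Meridian, so Pablo controls Meridian.
Neither Pablo nor any entity Pablo controls holds any voting interest in Thornfield.
So before the transaction, Pablo does not control Thornfield.
After the purchase, Pablo holds 95% of Oakfield directly, and Beatriz's stake falls to 5%.
Pablo holds 95% of Oakfield, so Pablo controls Oakfield.
Oakfield holds 100% of Thornfield, so Pablo controls Thornfield.
Pablo did not control Thornfield before and does after, so the clause is triggered.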